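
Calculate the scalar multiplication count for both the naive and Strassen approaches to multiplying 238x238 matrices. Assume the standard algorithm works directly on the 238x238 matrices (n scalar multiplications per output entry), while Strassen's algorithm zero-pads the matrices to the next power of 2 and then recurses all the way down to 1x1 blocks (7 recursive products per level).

Matrix multiplication for 238x238 matrices:

Strassen's algorithm requires power-of-2 dimensions. Pad 238x238 to 256x256 (next power of 2).

Standard algorithm: 238^3 = 13481272 multiplications
Strassen's algorithm: 7^(log2(256)) = 7^8 = 5764801 multiplications
Savings: 13481272 - 5764801 = 7716471 multiplications

Standard: 13481272 multiplications (238^3). Strassen: 5764801 multiplications (7^8, after padding to 256x256). Strassen reduces 8 recursive multiplications to 7 at each level.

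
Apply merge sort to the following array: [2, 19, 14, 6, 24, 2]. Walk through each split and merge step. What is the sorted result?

Merge sort trace:

Split: [2, 19, 14, 6, 24, 2] -> [2, 19, 14] and [6, 24, 2]
  Split: [2, 19, 14] -> [2] and [19, 14]
    Split: [19, 14] -> [19] and [14]
    Merge: [19] + [14] -> [14, 19]
  Merge: [2] + [14, 19] -> [2, 14, 19]
  Split: [6, 24, 2] -> [6] and [24, 2]
    Split: [24, 2] -> [24] and [2]
    Merge: [24] + [2] -> [2, 24]
  Merge: [6] + [2, 24] -> [2, 6, 24]
Merge: [2, 14, 19] + [2, 6, 24] -> [2, 2, 6, 14, 19, 24]

Final sorted array: [2, 2, 6, 14, 19, 24]

The merge sort proceeds by recursively splitting the array and merging sorted halves.
After all merges, the sorted array is [2, 2, 6, 14, 19, 24].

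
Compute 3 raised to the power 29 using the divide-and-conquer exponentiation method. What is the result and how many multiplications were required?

Computing 3^29 by squaring (build up from 3^1; each line after the first costs one multiplication):

3^1 = 3
3^2 = (3^1)^2 = 3^2 = 9
3^3 = 3 * 3^2 = 3 * 9 = 27
3^6 = (3^3)^2 = 27^2 = 729
3^7 = 3 * 3^6 = 3 * 729 = 2187
3^14 = (3^7)^2 = 2187^2 = 4782969
3^28 = (3^14)^2 = 4782969^2 = 22876792454961
3^29 = 3 * 3^28 = 3 * 22876792454961 = 68630377364883

Result: 68630377364883
Multiplications needed: 7 (7 lines after 3^1)

3^29 = 68630377364883. Using exponentiation by squaring, this requires 7 multiplications. The key idea: if the exponent is even, square the half-power; if odd, multiply by the base once.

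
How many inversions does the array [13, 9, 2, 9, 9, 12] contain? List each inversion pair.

Finding inversions in [13, 9, 2, 9, 9, 12]:

(0, 1): arr[0]=13 > arr[1]=9
(0, 2): arr[0]=13 > arr[2]=2
(0, 3): arr[0]=13 > arr[3]=9
(0, 4): arr[0]=13 > arr[4]=9
(0, 5): arr[0]=13 > arr[5]=12
(1, 2): arr[1]=9 > arr[2]=2

Total inversions: 6

The array has 6 inversion(s): (0,1), (0,2), (0,3), (0,4), (0,5), (1,2). Each pair (i,j) satisfies i < j and arr[i] > arr[j].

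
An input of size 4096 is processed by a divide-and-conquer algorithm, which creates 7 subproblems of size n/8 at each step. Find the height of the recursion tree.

For divide and conquer with division factor 8:

Problem sizes at each level:
Level 0: 4096
Level 1: 512
Level 2: 64
Level 3: 8
Level 4: 1

The root is level 0 and the size-1 base case is level 4 (the tree spans levels 0 through 4, i.e. 5 levels counting the root), so the depth is the number of divisions: log_8(4096) = 4

The recursion tree depth is log_8(4096) = 4. At each level, the problem size is divided by 8, so it takes 4 divisions to reduce to a base case of size 1. The algorithm makes 7 recursive calls at each level.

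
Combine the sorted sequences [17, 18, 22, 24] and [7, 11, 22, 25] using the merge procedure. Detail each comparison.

Merging process:

Compare 17 vs 7: take 7 from right. Merged: [7]
Compare 17 vs 11: take 11 from right. Merged: [7, 11]
Compare 17 vs 22: take 17 from left. Merged: [7, 11, 17]
Compare 18 vs 22: take 18 from left. Merged: [7, 11, 17, 18]
Compare 22 vs 22: take 22 from left. Merged: [7, 11, 17, 18, 22]
Compare 24 vs 22: take 22 from right. Merged: [7, 11, 17, 18, 22, 22]
Compare 24 vs 25: take 24 from left. Merged: [7, 11, 17, 18, 22, 22, 24]
Append remaining from right: [25]. Merged: [7, 11, 17, 18, 22, 22, 24, 25]

Final merged array: [7, 11, 17, 18, 22, 22, 24, 25]
Total comparisons: 7

The merged array is [7, 11, 17, 18, 22, 22, 24, 25], requiring 7 comparisons. The merge step runs in O(n) time where n is the total number of elements.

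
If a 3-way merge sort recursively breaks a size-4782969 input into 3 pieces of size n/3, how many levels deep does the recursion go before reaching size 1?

For divide and conquer with division factor 3:

Problem sizes at each level:
Level 0: 4782969
Level 1: 1594323
Level 2: 531441
Level 3: 177147
Level 4: 59049
Level 5: 19683
Level 6: 6561
Level 7: 2187
Level 8: 729
Level 9: 243
Level 10: 81
Level 11: 27
Level 12: 9
Level 13: 3
Level 14: 1

The root is level 0 and the size-1 base case is level 14 (the tree spans levels 0 through 14, i.e. 15 levels counting the root), so the depth is the number of divisions: log_3(4782969) = 14

The recursion tree depth is log_3(4782969) = 14. At each level, the problem size is divided by 3, so it takes 14 divisions to reduce to a base case of size 1. The algorithm makes 3 recursive calls at each level.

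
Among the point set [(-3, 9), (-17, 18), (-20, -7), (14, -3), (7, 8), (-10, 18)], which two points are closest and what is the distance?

Computing all pairwise distances among 6 points:

d((-3, 9), (-17, 18)) = 16.6433
d((-3, 9), (-20, -7)) = 23.3452
d((-3, 9), (14, -3)) = 20.8087
d((-3, 9), (7, 8)) = 10.0499
d((-3, 9), (-10, 18)) = 11.4018
d((-17, 18), (-20, -7)) = 25.1794
d((-17, 18), (14, -3)) = 37.4433
d((-17, 18), (7, 8)) = 26.0
d((-17, 18), (-10, 18)) = 7.0 <-- minimum
d((-20, -7), (14, -3)) = 34.2345
d((-20, -7), (7, 8)) = 30.8869
d((-20, -7), (-10, 18)) = 26.9258
d((14, -3), (7, 8)) = 13.0384
d((14, -3), (-10, 18)) = 31.8904
d((7, 8), (-10, 18)) = 19.7231

Closest pair: (-17, 18) and (-10, 18) with distance 7.0

The closest pair is (-17, 18) and (-10, 18) with Euclidean distance 7.0. For 6 points, brute-force pairwise comparison is shown above. For large n, the divide-and-conquer algorithm (sort by x, recurse on halves, check the dividing strip) achieves O(n log n).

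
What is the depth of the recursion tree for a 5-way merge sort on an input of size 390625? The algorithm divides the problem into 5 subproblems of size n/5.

For divide and conquer with division factor 5:

Problem sizes at each level:
Level 0: 390625
Level 1: 78125
Level 2: 15625
Level 3: 3125
Level 4: 625
Level 5: 125
Level 6: 25
Level 7: 5
Level 8: 1

The root is level 0 and the size-1 base case is level 8 (the tree spans levels 0 through 8, i.e. 9 levels counting the root), so the depth is the number of divisions: log_5(390625) = 8

The recursion tree depth is log_5(390625) = 8. At each level, the problem size is divided by 5, so it takes 8 divisions to reduce to a base case of size 1. The algorithm makes 5 recursive calls at each level.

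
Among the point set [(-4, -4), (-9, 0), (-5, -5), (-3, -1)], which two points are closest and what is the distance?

Computing all pairwise distances among 4 points:

d((-4, -4), (-9, 0)) = 6.4031
d((-4, -4), (-5, -5)) = 1.4142 <-- minimum
d((-4, -4), (-3, -1)) = 3.1623
d((-9, 0), (-5, -5)) = 6.4031
d((-9, 0), (-3, -1)) = 6.0828
d((-5, -5), (-3, -1)) = 4.4721

Closest pair: (-4, -4) and (-5, -5) with distance 1.4142

The closest pair is (-4, -4) and (-5, -5) with Euclidean distance 1.4142. For 4 points, brute-force pairwise comparison is shown above. For large n, the divide-and-conquer algorithm (sort by x, recurse on halves, check the dividing strip) achieves O(n log n).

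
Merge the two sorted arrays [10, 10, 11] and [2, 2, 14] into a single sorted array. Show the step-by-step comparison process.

Merging process:

Compare 10 vs 2: take 2 from right. Merged: [2]
Compare 10 vs 2: take 2 from right. Merged: [2, 2]
Compare 10 vs 14: take 10 from left. Merged: [2, 2, 10]
Compare 10 vs 14: take 10 from left. Merged: [2, 2, 10, 10]
Compare 11 vs 14: take 11 from left. Merged: [2, 2, 10, 10, 11]
Append remaining from right: [14]. Merged: [2, 2, 10, 10, 11, 14]

Final merged array: [2, 2, 10, 10, 11, 14]
Total comparisons: 5

The merged array is [2, 2, 10, 10, 11, 14], requiring 5 comparisons. The merge step runs in O(n) time where n is the total number of elements.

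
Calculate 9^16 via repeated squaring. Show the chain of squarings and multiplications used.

Computing 9^16 by squaring (build up from 9^1; each line after the first costs one multiplication):

9^1 = 9
9^2 = (9^1)^2 = 9^2 = 81
9^4 = (9^2)^2 = 81^2 = 6561
9^8 = (9^4)^2 = 6561^2 = 43046721
9^16 = (9^8)^2 = 43046721^2 = 1853020188851841

Result: 1853020188851841
Multiplications needed: 4 (4 lines after 9^1)

9^16 = 1853020188851841. Using exponentiation by squaring, this requires 4 multiplications. The key idea: if the exponent is even, square the half-power; if odd, multiply by the base once.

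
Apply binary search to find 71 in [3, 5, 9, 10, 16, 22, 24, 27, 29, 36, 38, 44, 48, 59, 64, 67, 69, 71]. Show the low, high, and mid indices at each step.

Binary search for 71 in [3, 5, 9, 10, 16, 22, 24, 27, 29, 36, 38, 44, 48, 59, 64, 67, 69, 71]:

lo=0, hi=17, mid=8, arr[mid]=29 -> 29 < 71, search right half
lo=9, hi=17, mid=13, arr[mid]=59 -> 59 < 71, search right half
lo=14, hi=17, mid=15, arr[mid]=67 -> 67 < 71, search right half
lo=16, hi=17, mid=16, arr[mid]=69 -> 69 < 71, search right half
lo=17, hi=17, mid=17, arr[mid]=71 -> Found target at index 17!

Binary search finds 71 at index 17 after 5 comparisons. The search repeatedly halves the search space by comparing with the middle element.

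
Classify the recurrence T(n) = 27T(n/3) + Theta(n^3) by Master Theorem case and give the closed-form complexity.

Master Theorem for T(n) = 27T(n/3) + O(n^3):

a = 27, b = 3, c = 3
log_b(a) = log_3(27) = 3.0000

Case 2: c = 3 = log_3(27) = 3.0000
T(n) = O(n^3 log n) = O(n^3 log n)

For T(n) = 27T(n/3) + O(n^3): log_3(27) = 3.0000. This is Case 2 of the Master Theorem (c = log_b(a), equal work at all levels), giving O(n^3 log n).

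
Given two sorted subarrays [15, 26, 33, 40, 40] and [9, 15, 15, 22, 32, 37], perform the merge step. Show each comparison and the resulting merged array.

Merging process:

Compare 15 vs 9: take 9 from right. Merged: [9]
Compare 15 vs 15: take 15 from left. Merged: [9, 15]
Compare 26 vs 15: take 15 from right. Merged: [9, 15, 15]
Compare 26 vs 15: take 15 from right. Merged: [9, 15, 15, 15]
Compare 26 vs 22: take 22 from right. Merged: [9, 15, 15, 15, 22]
Compare 26 vs 32: take 26 from left. Merged: [9, 15, 15, 15, 22, 26]
Compare 33 vs 32: take 32 from right. Merged: [9, 15, 15, 15, 22, 26, 32]
Compare 33 vs 37: take 33 from left. Merged: [9, 15, 15, 15, 22, 26, 32, 33]
Compare 40 vs 37: take 37 from right. Merged: [9, 15, 15, 15, 22, 26, 32, 33, 37]
Append remaining from left: [40, 40]. Merged: [9, 15, 15, 15, 22, 26, 32, 33, 37, 40, 40]

Final merged array: [9, 15, 15, 15, 22, 26, 32, 33, 37, 40, 40]
Total comparisons: 9

The merged array is [9, 15, 15, 15, 22, 26, 32, 33, 37, 40, 40], requiring 9 comparisons. The merge step runs in O(n) time where n is the total number of elements.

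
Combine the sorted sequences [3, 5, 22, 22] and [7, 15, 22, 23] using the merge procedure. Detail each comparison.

Merging process:

Compare 3 vs 7: take 3 from left. Merged: [3]
Compare 5 vs 7: take 5 from left. Merged: [3, 5]
Compare 22 vs 7: take 7 from right. Merged: [3, 5, 7]
Compare 22 vs 15: take 15 from right. Merged: [3, 5, 7, 15]
Compare 22 vs 22: take 22 from left. Merged: [3, 5, 7, 15, 22]
Compare 22 vs 22: take 22 from left. Merged: [3, 5, 7, 15, 22, 22]
Append remaining from right: [22, 23]. Merged: [3, 5, 7, 15, 22, 22, 22, 23]

Final merged array: [3, 5, 7, 15, 22, 22, 22, 23]
Total comparisons: 6

The merged array is [3, 5, 7, 15, 22, 22, 22, 23], requiring 6 comparisons. The merge step runs in O(n) time where n is the total number of elements.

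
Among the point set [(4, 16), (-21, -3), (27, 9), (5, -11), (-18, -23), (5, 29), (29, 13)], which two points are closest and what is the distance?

Computing all pairwise distances among 7 points:

d((4, 16), (-21, -3)) = 31.4006
d((4, 16), (27, 9)) = 24.0416
d((4, 16), (5, -11)) = 27.0185
d((4, 16), (-18, -23)) = 44.7772
d((4, 16), (5, 29)) = 13.0384
d((4, 16), (29, 13)) = 25.1794
d((-21, -3), (27, 9)) = 49.4773
d((-21, -3), (5, -11)) = 27.2029
d((-21, -3), (-18, -23)) = 20.2237
d((-21, -3), (5, 29)) = 41.2311
d((-21, -3), (29, 13)) = 52.4976
d((27, 9), (5, -11)) = 29.7321
d((27, 9), (-18, -23)) = 55.2178
d((27, 9), (5, 29)) = 29.7321
d((27, 9), (29, 13)) = 4.4721 <-- minimum
d((5, -11), (-18, -23)) = 25.9422
d((5, -11), (5, 29)) = 40.0
d((5, -11), (29, 13)) = 33.9411
d((-18, -23), (5, 29)) = 56.8595
d((-18, -23), (29, 13)) = 59.203
d((5, 29), (29, 13)) = 28.8444

Closest pair: (27, 9) and (29, 13) with distance 4.4721

The closest pair is (27, 9) and (29, 13) with Euclidean distance 4.4721. For 7 points, brute-force pairwise comparison is shown above. For large n, the divide-and-conquer algorithm (sort by x, recurse on halves, check the dividing strip) achieves O(n log n).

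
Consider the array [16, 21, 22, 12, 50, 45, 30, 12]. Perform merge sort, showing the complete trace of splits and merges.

Merge sort trace:

Split: [16, 21, 22, 12, 50, 45, 30, 12] -> [16, 21, 22, 12] and [50, 45, 30, 12]
  Split: [16, 21, 22, 12] -> [16, 21] and [22, 12]
    Split: [16, 21] -> [16] and [21]
    Merge: [16] + [21] -> [16, 21]
    Split: [22, 12] -> [22] and [12]
    Merge: [22] + [12] -> [12, 22]
  Merge: [16, 21] + [12, 22] -> [12, 16, 21, 22]
  Split: [50, 45, 30, 12] -> [50, 45] and [30, 12]
    Split: [50, 45] -> [50] and [45]
    Merge: [50] + [45] -> [45, 50]
    Split: [30, 12] -> [30] and [12]
    Merge: [30] + [12] -> [12, 30]
  Merge: [45, 50] + [12, 30] -> [12, 30, 45, 50]
Merge: [12, 16, 21, 22] + [12, 30, 45, 50] -> [12, 12, 16, 21, 22, 30, 45, 50]

Final sorted array: [12, 12, 16, 21, 22, 30, 45, 50]

The merge sort proceeds by recursively splitting the array and merging sorted halves.
After all merges, the sorted array is [12, 12, 16, 21, 22, 30, 45, 50].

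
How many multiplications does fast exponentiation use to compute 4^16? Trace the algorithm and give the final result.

Computing 4^16 by squaring (build up from 4^1; each line after the first costs one multiplication):

4^1 = 4
4^2 = (4^1)^2 = 4^2 = 16
4^4 = (4^2)^2 = 16^2 = 256
4^8 = (4^4)^2 = 256^2 = 65536
4^16 = (4^8)^2 = 65536^2 = 4294967296

Result: 4294967296
Multiplications needed: 4 (4 lines after 4^1)

4^16 = 4294967296. Using exponentiation by squaring, this requires 4 multiplications. The key idea: if the exponent is even, square the half-power; if odd, multiply by the base once.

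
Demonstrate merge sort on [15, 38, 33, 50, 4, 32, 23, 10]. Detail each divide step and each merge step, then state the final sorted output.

Merge sort trace:

Split: [15, 38, 33, 50, 4, 32, 23, 10] -> [15, 38, 33, 50] and [4, 32, 23, 10]
  Split: [15, 38, 33, 50] -> [15, 38] and [33, 50]
    Split: [15, 38] -> [15] and [38]
    Merge: [15] + [38] -> [15, 38]
    Split: [33, 50] -> [33] and [50]
    Merge: [33] + [50] -> [33, 50]
  Merge: [15, 38] + [33, 50] -> [15, 33, 38, 50]
  Split: [4, 32, 23, 10] -> [4, 32] and [23, 10]
    Split: [4, 32] -> [4] and [32]
    Merge: [4] + [32] -> [4, 32]
    Split: [23, 10] -> [23] and [10]
    Merge: [23] + [10] -> [10, 23]
  Merge: [4, 32] + [10, 23] -> [4, 10, 23, 32]
Merge: [15, 33, 38, 50] + [4, 10, 23, 32] -> [4, 10, 15, 23, 32, 33, 38, 50]

Final sorted array: [4, 10, 15, 23, 32, 33, 38, 50]

The merge sort proceeds by recursively splitting the array and merging sorted halves.
After all merges, the sorted array is [4, 10, 15, 23, 32, 33, 38, 50].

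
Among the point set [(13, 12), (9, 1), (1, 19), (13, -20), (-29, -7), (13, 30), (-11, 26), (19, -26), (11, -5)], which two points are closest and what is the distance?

Computing all pairwise distances among 9 points:

d((13, 12), (9, 1)) = 11.7047
d((13, 12), (1, 19)) = 13.8924
d((13, 12), (13, -20)) = 32.0
d((13, 12), (-29, -7)) = 46.0977
d((13, 12), (13, 30)) = 18.0
d((13, 12), (-11, 26)) = 27.7849
d((13, 12), (19, -26)) = 38.4708
d((13, 12), (11, -5)) = 17.1172
d((9, 1), (1, 19)) = 19.6977
d((9, 1), (13, -20)) = 21.3776
d((9, 1), (-29, -7)) = 38.833
d((9, 1), (13, 30)) = 29.2746
d((9, 1), (-11, 26)) = 32.0156
d((9, 1), (19, -26)) = 28.7924
d((9, 1), (11, -5)) = 6.3246 <-- minimum
d((1, 19), (13, -20)) = 40.8044
d((1, 19), (-29, -7)) = 39.6989
d((1, 19), (13, 30)) = 16.2788
d((1, 19), (-11, 26)) = 13.8924
d((1, 19), (19, -26)) = 48.4665
d((1, 19), (11, -5)) = 26.0
d((13, -20), (-29, -7)) = 43.9659
d((13, -20), (13, 30)) = 50.0
d((13, -20), (-11, 26)) = 51.8845
d((13, -20), (19, -26)) = 8.4853
d((13, -20), (11, -5)) = 15.1327
d((-29, -7), (13, 30)) = 55.9732
d((-29, -7), (-11, 26)) = 37.5899
d((-29, -7), (19, -26)) = 51.6236
d((-29, -7), (11, -5)) = 40.05
d((13, 30), (-11, 26)) = 24.3311
d((13, 30), (19, -26)) = 56.3205
d((13, 30), (11, -5)) = 35.0571
d((-11, 26), (19, -26)) = 60.0333
d((-11, 26), (11, -5)) = 38.0132
d((19, -26), (11, -5)) = 22.4722

Closest pair: (9, 1) and (11, -5) with distance 6.3246

The closest pair is (9, 1) and (11, -5) with Euclidean distance 6.3246. For 9 points, brute-force pairwise comparison is shown above. For large n, the divide-and-conquer algorithm (sort by x, recurse on halves, check the dividing strip) achieves O(n log n).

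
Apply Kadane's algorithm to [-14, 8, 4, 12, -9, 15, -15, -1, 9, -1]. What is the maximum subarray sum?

Using Kadane's algorithm on [-14, 8, 4, 12, -9, 15, -15, -1, 9, -1]:

Scanning through the array:
Position 1 (value 8): max_ending_here = 8, max_so_far = 8
Position 2 (value 4): max_ending_here = 12, max_so_far = 12
Position 3 (value 12): max_ending_here = 24, max_so_far = 24
Position 4 (value -9): max_ending_here = 15, max_so_far = 24
Position 5 (value 15): max_ending_here = 30, max_so_far = 30
Position 6 (value -15): max_ending_here = 15, max_so_far = 30
Position 7 (value -1): max_ending_here = 14, max_so_far = 30
Position 8 (value 9): max_ending_here = 23, max_so_far = 30
Position 9 (value -1): max_ending_here = 22, max_so_far = 30

Maximum subarray: [8, 4, 12, -9, 15]
Maximum sum: 30

The maximum subarray is [8, 4, 12, -9, 15] with sum 30. This subarray runs from index 1 to index 5.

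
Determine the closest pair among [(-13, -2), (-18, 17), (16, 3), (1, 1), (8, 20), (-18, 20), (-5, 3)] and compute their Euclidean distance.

Computing all pairwise distances among 7 points:

d((-13, -2), (-18, 17)) = 19.6469
d((-13, -2), (16, 3)) = 29.4279
d((-13, -2), (1, 1)) = 14.3178
d((-13, -2), (8, 20)) = 30.4138
d((-13, -2), (-18, 20)) = 22.561
d((-13, -2), (-5, 3)) = 9.434
d((-18, 17), (16, 3)) = 36.7696
d((-18, 17), (1, 1)) = 24.8395
d((-18, 17), (8, 20)) = 26.1725
d((-18, 17), (-18, 20)) = 3.0 <-- minimum
d((-18, 17), (-5, 3)) = 19.105
d((16, 3), (1, 1)) = 15.1327
d((16, 3), (8, 20)) = 18.7883
d((16, 3), (-18, 20)) = 38.0132
d((16, 3), (-5, 3)) = 21.0
d((1, 1), (8, 20)) = 20.2485
d((1, 1), (-18, 20)) = 26.8701
d((1, 1), (-5, 3)) = 6.3246
d((8, 20), (-18, 20)) = 26.0
d((8, 20), (-5, 3)) = 21.4009
d((-18, 20), (-5, 3)) = 21.4009

Closest pair: (-18, 17) and (-18, 20) with distance 3.0

The closest pair is (-18, 17) and (-18, 20) with Euclidean distance 3.0. For 7 points, brute-force pairwise comparison is shown above. For large n, the divide-and-conquer algorithm (sort by x, recurse on halves, check the dividing strip) achieves O(n log n).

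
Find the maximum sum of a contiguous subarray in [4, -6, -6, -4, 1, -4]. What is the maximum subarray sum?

Using Kadane's algorithm on [4, -6, -6, -4, 1, -4]:

Scanning through the array:
Position 1 (value -6): max_ending_here = -2, max_so_far = 4
Position 2 (value -6): max_ending_here = -6, max_so_far = 4
Position 3 (value -4): max_ending_here = -4, max_so_far = 4
Position 4 (value 1): max_ending_here = 1, max_so_far = 4
Position 5 (value -4): max_ending_here = -3, max_so_far = 4

Maximum subarray: [4]
Maximum sum: 4

The maximum subarray is [4] with sum 4. This subarray runs from index 0 to index 0.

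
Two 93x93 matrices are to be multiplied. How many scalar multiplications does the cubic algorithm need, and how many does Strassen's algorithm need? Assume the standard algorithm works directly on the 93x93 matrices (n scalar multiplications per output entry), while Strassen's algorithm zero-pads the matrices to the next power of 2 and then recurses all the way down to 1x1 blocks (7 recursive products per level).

Matrix multiplication for 93x93 matrices:

Strassen's algorithm requires power-of-2 dimensions. Pad 93x93 to 128x128 (next power of 2).

Standard algorithm: 93^3 = 804357 multiplications
Strassen's algorithm: 7^(log2(128)) = 7^7 = 823543 multiplications
Difference: 804357 - 823543 = -19186 (Strassen uses MORE here due to padding overhead — for small or just-over-power-of-2 n, padding can outweigh the per-level savings)

Standard: 804357 multiplications (93^3). Strassen: 823543 multiplications (7^7, after padding to 128x128). Strassen reduces 8 recursive multiplications to 7 at each level.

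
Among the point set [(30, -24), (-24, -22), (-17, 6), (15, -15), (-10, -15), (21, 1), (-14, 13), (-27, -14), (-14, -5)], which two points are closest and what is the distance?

Computing all pairwise distances among 9 points:

d((30, -24), (-24, -22)) = 54.037
d((30, -24), (-17, 6)) = 55.7584
d((30, -24), (15, -15)) = 17.4929
d((30, -24), (-10, -15)) = 41.0
d((30, -24), (21, 1)) = 26.5707
d((30, -24), (-14, 13)) = 57.4891
d((30, -24), (-27, -14)) = 57.8705
d((30, -24), (-14, -5)) = 47.927
d((-24, -22), (-17, 6)) = 28.8617
d((-24, -22), (15, -15)) = 39.6232
d((-24, -22), (-10, -15)) = 15.6525
d((-24, -22), (21, 1)) = 50.5371
d((-24, -22), (-14, 13)) = 36.4005
d((-24, -22), (-27, -14)) = 8.544
d((-24, -22), (-14, -5)) = 19.7231
d((-17, 6), (15, -15)) = 38.2753
d((-17, 6), (-10, -15)) = 22.1359
d((-17, 6), (21, 1)) = 38.3275
d((-17, 6), (-14, 13)) = 7.6158 <-- minimum
d((-17, 6), (-27, -14)) = 22.3607
d((-17, 6), (-14, -5)) = 11.4018
d((15, -15), (-10, -15)) = 25.0
d((15, -15), (21, 1)) = 17.088
d((15, -15), (-14, 13)) = 40.3113
d((15, -15), (-27, -14)) = 42.0119
d((15, -15), (-14, -5)) = 30.6757
d((-10, -15), (21, 1)) = 34.8855
d((-10, -15), (-14, 13)) = 28.2843
d((-10, -15), (-27, -14)) = 17.0294
d((-10, -15), (-14, -5)) = 10.7703
d((21, 1), (-14, 13)) = 37.0
d((21, 1), (-27, -14)) = 50.2892
d((21, 1), (-14, -5)) = 35.5106
d((-14, 13), (-27, -14)) = 29.9666
d((-14, 13), (-14, -5)) = 18.0
d((-27, -14), (-14, -5)) = 15.8114

Closest pair: (-17, 6) and (-14, 13) with distance 7.6158

The closest pair is (-17, 6) and (-14, 13) with Euclidean distance 7.6158. For 9 points, brute-force pairwise comparison is shown above. For large n, the divide-and-conquer algorithm (sort by x, recurse on halves, check the dividing strip) achieves O(n log n).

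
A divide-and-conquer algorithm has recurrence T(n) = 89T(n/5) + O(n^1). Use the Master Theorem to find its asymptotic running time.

Master Theorem for T(n) = 89T(n/5) + O(n^1):

a = 89, b = 5, c = 1
log_b(a) = log_5(89) = 2.7889

Case 1: c = 1 < log_5(89) = 2.7889
T(n) = O(n^(log_5 89))

For T(n) = 89T(n/5) + O(n^1): log_5(89) = 2.7889. This is Case 1 of the Master Theorem (c < log_b(a), work dominated by leaves), giving O(n^(log_5 89)).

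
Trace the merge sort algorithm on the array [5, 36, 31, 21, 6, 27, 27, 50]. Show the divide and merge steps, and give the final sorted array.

Merge sort trace:

Split: [5, 36, 31, 21, 6, 27, 27, 50] -> [5, 36, 31, 21] and [6, 27, 27, 50]
  Split: [5, 36, 31, 21] -> [5, 36] and [31, 21]
    Split: [5, 36] -> [5] and [36]
    Merge: [5] + [36] -> [5, 36]
    Split: [31, 21] -> [31] and [21]
    Merge: [31] + [21] -> [21, 31]
  Merge: [5, 36] + [21, 31] -> [5, 21, 31, 36]
  Split: [6, 27, 27, 50] -> [6, 27] and [27, 50]
    Split: [6, 27] -> [6] and [27]
    Merge: [6] + [27] -> [6, 27]
    Split: [27, 50] -> [27] and [50]
    Merge: [27] + [50] -> [27, 50]
  Merge: [6, 27] + [27, 50] -> [6, 27, 27, 50]
Merge: [5, 21, 31, 36] + [6, 27, 27, 50] -> [5, 6, 21, 27, 27, 31, 36, 50]

Final sorted array: [5, 6, 21, 27, 27, 31, 36, 50]

The merge sort proceeds by recursively splitting the array and merging sorted halves.
After all merges, the sorted array is [5, 6, 21, 27, 27, 31, 36, 50].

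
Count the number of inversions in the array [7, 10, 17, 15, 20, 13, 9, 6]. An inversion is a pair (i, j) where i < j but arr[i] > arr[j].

Finding inversions in [7, 10, 17, 15, 20, 13, 9, 6]:

(0, 7): arr[0]=7 > arr[7]=6
(1, 6): arr[1]=10 > arr[6]=9
(1, 7): arr[1]=10 > arr[7]=6
(2, 3): arr[2]=17 > arr[3]=15
(2, 5): arr[2]=17 > arr[5]=13
(2, 6): arr[2]=17 > arr[6]=9
(2, 7): arr[2]=17 > arr[7]=6
(3, 5): arr[3]=15 > arr[5]=13
(3, 6): arr[3]=15 > arr[6]=9
(3, 7): arr[3]=15 > arr[7]=6
(4, 5): arr[4]=20 > arr[5]=13
(4, 6): arr[4]=20 > arr[6]=9
(4, 7): arr[4]=20 > arr[7]=6
(5, 6): arr[5]=13 > arr[6]=9
(5, 7): arr[5]=13 > arr[7]=6
(6, 7): arr[6]=9 > arr[7]=6

Total inversions: 16

The array has 16 inversion(s): (0,7), (1,6), (1,7), (2,3), (2,5), (2,6), (2,7), (3,5), (3,6), (3,7), (4,5), (4,6), (4,7), (5,6), (5,7), (6,7). Each pair (i,j) satisfies i < j and arr[i] > arr[j].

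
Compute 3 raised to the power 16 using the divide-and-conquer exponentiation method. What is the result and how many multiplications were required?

Computing 3^16 by squaring (build up from 3^1; each line after the first costs one multiplication):

3^1 = 3
3^2 = (3^1)^2 = 3^2 = 9
3^4 = (3^2)^2 = 9^2 = 81
3^8 = (3^4)^2 = 81^2 = 6561
3^16 = (3^8)^2 = 6561^2 = 43046721

Result: 43046721
Multiplications needed: 4 (4 lines after 3^1)

3^16 = 43046721. Using exponentiation by squaring, this requires 4 multiplications. The key idea: if the exponent is even, square the half-power; if odd, multiply by the base once.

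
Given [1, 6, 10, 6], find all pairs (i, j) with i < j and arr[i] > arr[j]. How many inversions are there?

Finding inversions in [1, 6, 10, 6]:

(2, 3): arr[2]=10 > arr[3]=6

Total inversions: 1

The array has 1 inversion(s): (2,3). Each pair (i,j) satisfies i < j and arr[i] > arr[j].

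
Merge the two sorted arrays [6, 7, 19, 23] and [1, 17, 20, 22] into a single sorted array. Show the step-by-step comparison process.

Merging process:

Compare 6 vs 1: take 1 from right. Merged: [1]
Compare 6 vs 17: take 6 from left. Merged: [1, 6]
Compare 7 vs 17: take 7 from left. Merged: [1, 6, 7]
Compare 19 vs 17: take 17 from right. Merged: [1, 6, 7, 17]
Compare 19 vs 20: take 19 from left. Merged: [1, 6, 7, 17, 19]
Compare 23 vs 20: take 20 from right. Merged: [1, 6, 7, 17, 19, 20]
Compare 23 vs 22: take 22 from right. Merged: [1, 6, 7, 17, 19, 20, 22]
Append remaining from left: [23]. Merged: [1, 6, 7, 17, 19, 20, 22, 23]

Final merged array: [1, 6, 7, 17, 19, 20, 22, 23]
Total comparisons: 7

The merged array is [1, 6, 7, 17, 19, 20, 22, 23], requiring 7 comparisons. The merge step runs in O(n) time where n is the total number of elements.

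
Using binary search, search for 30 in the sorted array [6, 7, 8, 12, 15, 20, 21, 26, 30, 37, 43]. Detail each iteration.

Binary search for 30 in [6, 7, 8, 12, 15, 20, 21, 26, 30, 37, 43]:

lo=0, hi=10, mid=5, arr[mid]=20 -> 20 < 30, search right half
lo=6, hi=10, mid=8, arr[mid]=30 -> Found target at index 8!

Binary search finds 30 at index 8 after 2 comparisons. The search repeatedly halves the search space by comparing with the middle element.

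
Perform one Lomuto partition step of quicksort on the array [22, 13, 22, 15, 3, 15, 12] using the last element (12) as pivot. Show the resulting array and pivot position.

Lomuto partition with pivot = 12:

Initial array: [22, 13, 22, 15, 3, 15, 12]

arr[0]=22 > 12: no swap
arr[1]=13 > 12: no swap
arr[2]=22 > 12: no swap
arr[3]=15 > 12: no swap
arr[4]=3 <= 12: swap with position 0, array becomes [3, 13, 22, 15, 22, 15, 12]
arr[5]=15 > 12: no swap

Place pivot at position 1: [3, 12, 22, 15, 22, 15, 13]
Pivot position: 1

After partitioning with pivot 12, the array becomes [3, 12, 22, 15, 22, 15, 13]. The pivot is placed at index 1. All elements to the left of the pivot are <= 12, and all elements to the right are > 12.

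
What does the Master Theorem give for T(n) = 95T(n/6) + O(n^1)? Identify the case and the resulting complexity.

Master Theorem for T(n) = 95T(n/6) + O(n^1):

a = 95, b = 6, c = 1
log_b(a) = log_6(95) = 2.5416

Case 1: c = 1 < log_6(95) = 2.5416
T(n) = O(n^(log_6 95))

For T(n) = 95T(n/6) + O(n^1): log_6(95) = 2.5416. This is Case 1 of the Master Theorem (c < log_b(a), work dominated by leaves), giving O(n^(log_6 95)).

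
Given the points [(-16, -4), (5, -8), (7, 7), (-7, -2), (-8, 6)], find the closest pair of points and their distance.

Computing all pairwise distances among 5 points:

d((-16, -4), (5, -8)) = 21.3776
d((-16, -4), (7, 7)) = 25.4951
d((-16, -4), (-7, -2)) = 9.2195
d((-16, -4), (-8, 6)) = 12.8062
d((5, -8), (7, 7)) = 15.1327
d((5, -8), (-7, -2)) = 13.4164
d((5, -8), (-8, 6)) = 19.105
d((7, 7), (-7, -2)) = 16.6433
d((7, 7), (-8, 6)) = 15.0333
d((-7, -2), (-8, 6)) = 8.0623 <-- minimum

Closest pair: (-7, -2) and (-8, 6) with distance 8.0623

The closest pair is (-7, -2) and (-8, 6) with Euclidean distance 8.0623. For 5 points, brute-force pairwise comparison is shown above. For large n, the divide-and-conquer algorithm (sort by x, recurse on halves, check the dividing strip) achieves O(n log n).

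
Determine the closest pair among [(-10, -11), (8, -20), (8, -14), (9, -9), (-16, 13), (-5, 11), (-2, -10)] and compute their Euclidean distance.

Computing all pairwise distances among 7 points:

d((-10, -11), (8, -20)) = 20.1246
d((-10, -11), (8, -14)) = 18.2483
d((-10, -11), (9, -9)) = 19.105
d((-10, -11), (-16, 13)) = 24.7386
d((-10, -11), (-5, 11)) = 22.561
d((-10, -11), (-2, -10)) = 8.0623
d((8, -20), (8, -14)) = 6.0
d((8, -20), (9, -9)) = 11.0454
d((8, -20), (-16, 13)) = 40.8044
d((8, -20), (-5, 11)) = 33.6155
d((8, -20), (-2, -10)) = 14.1421
d((8, -14), (9, -9)) = 5.099 <-- minimum
d((8, -14), (-16, 13)) = 36.1248
d((8, -14), (-5, 11)) = 28.178
d((8, -14), (-2, -10)) = 10.7703
d((9, -9), (-16, 13)) = 33.3017
d((9, -9), (-5, 11)) = 24.4131
d((9, -9), (-2, -10)) = 11.0454
d((-16, 13), (-5, 11)) = 11.1803
d((-16, 13), (-2, -10)) = 26.9258
d((-5, 11), (-2, -10)) = 21.2132

Closest pair: (8, -14) and (9, -9) with distance 5.099

The closest pair is (8, -14) and (9, -9) with Euclidean distance 5.099. For 7 points, brute-force pairwise comparison is shown above. For large n, the divide-and-conquer algorithm (sort by x, recurse on halves, check the dividing strip) achieves O(n log n).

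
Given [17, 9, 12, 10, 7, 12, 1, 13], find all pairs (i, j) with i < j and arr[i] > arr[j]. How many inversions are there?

Finding inversions in [17, 9, 12, 10, 7, 12, 1, 13]:

(0, 1): arr[0]=17 > arr[1]=9
(0, 2): arr[0]=17 > arr[2]=12
(0, 3): arr[0]=17 > arr[3]=10
(0, 4): arr[0]=17 > arr[4]=7
(0, 5): arr[0]=17 > arr[5]=12
(0, 6): arr[0]=17 > arr[6]=1
(0, 7): arr[0]=17 > arr[7]=13
(1, 4): arr[1]=9 > arr[4]=7
(1, 6): arr[1]=9 > arr[6]=1
(2, 3): arr[2]=12 > arr[3]=10
(2, 4): arr[2]=12 > arr[4]=7
(2, 6): arr[2]=12 > arr[6]=1
(3, 4): arr[3]=10 > arr[4]=7
(3, 6): arr[3]=10 > arr[6]=1
(4, 6): arr[4]=7 > arr[6]=1
(5, 6): arr[5]=12 > arr[6]=1

Total inversions: 16

The array has 16 inversion(s): (0,1), (0,2), (0,3), (0,4), (0,5), (0,6), (0,7), (1,4), (1,6), (2,3), (2,4), (2,6), (3,4), (3,6), (4,6), (5,6). Each pair (i,j) satisfies i < j and arr[i] > arr[j].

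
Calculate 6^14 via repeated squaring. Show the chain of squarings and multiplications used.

Computing 6^14 by squaring (build up from 6^1; each line after the first costs one multiplication):

6^1 = 6
6^2 = (6^1)^2 = 6^2 = 36
6^3 = 6 * 6^2 = 6 * 36 = 216
6^6 = (6^3)^2 = 216^2 = 46656
6^7 = 6 * 6^6 = 6 * 46656 = 279936
6^14 = (6^7)^2 = 279936^2 = 78364164096

Result: 78364164096
Multiplications needed: 5 (5 lines after 6^1)

6^14 = 78364164096. Using exponentiation by squaring, this requires 5 multiplications. The key idea: if the exponent is even, square the half-power; if odd, multiply by the base once.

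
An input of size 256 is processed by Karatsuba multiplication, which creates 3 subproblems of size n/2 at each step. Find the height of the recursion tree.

For divide and conquer with division factor 2:

Problem sizes at each level:
Level 0: 256
Level 1: 128
Level 2: 64
Level 3: 32
Level 4: 16
Level 5: 8
Level 6: 4
Level 7: 2
Level 8: 1

The root is level 0 and the size-1 base case is level 8 (the tree spans levels 0 through 8, i.e. 9 levels counting the root), so the depth is the number of divisions: log_2(256) = 8

The recursion tree depth is log_2(256) = 8. At each level, the problem size is divided by 2, so it takes 8 divisions to reduce to a base case of size 1. The algorithm makes 3 recursive calls at each level.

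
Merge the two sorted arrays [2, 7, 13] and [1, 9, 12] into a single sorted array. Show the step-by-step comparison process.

Merging process:

Compare 2 vs 1: take 1 from right. Merged: [1]
Compare 2 vs 9: take 2 from left. Merged: [1, 2]
Compare 7 vs 9: take 7 from left. Merged: [1, 2, 7]
Compare 13 vs 9: take 9 from right. Merged: [1, 2, 7, 9]
Compare 13 vs 12: take 12 from right. Merged: [1, 2, 7, 9, 12]
Append remaining from left: [13]. Merged: [1, 2, 7, 9, 12, 13]

Final merged array: [1, 2, 7, 9, 12, 13]
Total comparisons: 5

The merged array is [1, 2, 7, 9, 12, 13], requiring 5 comparisons. The merge step runs in O(n) time where n is the total number of elements.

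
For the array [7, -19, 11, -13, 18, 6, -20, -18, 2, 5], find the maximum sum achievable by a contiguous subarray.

Using Kadane's algorithm on [7, -19, 11, -13, 18, 6, -20, -18, 2, 5]:

Scanning through the array:
Position 1 (value -19): max_ending_here = -12, max_so_far = 7
Position 2 (value 11): max_ending_here = 11, max_so_far = 11
Position 3 (value -13): max_ending_here = -2, max_so_far = 11
Position 4 (value 18): max_ending_here = 18, max_so_far = 18
Position 5 (value 6): max_ending_here = 24, max_so_far = 24
Position 6 (value -20): max_ending_here = 4, max_so_far = 24
Position 7 (value -18): max_ending_here = -14, max_so_far = 24
Position 8 (value 2): max_ending_here = 2, max_so_far = 24
Position 9 (value 5): max_ending_here = 7, max_so_far = 24

Maximum subarray: [18, 6]
Maximum sum: 24

The maximum subarray is [18, 6] with sum 24. This subarray runs from index 4 to index 5.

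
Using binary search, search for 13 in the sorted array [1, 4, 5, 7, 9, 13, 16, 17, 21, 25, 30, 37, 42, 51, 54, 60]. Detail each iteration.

Binary search for 13 in [1, 4, 5, 7, 9, 13, 16, 17, 21, 25, 30, 37, 42, 51, 54, 60]:

lo=0, hi=15, mid=7, arr[mid]=17 -> 17 > 13, search left half
lo=0, hi=6, mid=3, arr[mid]=7 -> 7 < 13, search right half
lo=4, hi=6, mid=5, arr[mid]=13 -> Found target at index 5!

Binary search finds 13 at index 5 after 3 comparisons. The search repeatedly halves the search space by comparing with the middle element.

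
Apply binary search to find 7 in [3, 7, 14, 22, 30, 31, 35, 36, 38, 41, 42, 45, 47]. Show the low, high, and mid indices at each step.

Binary search for 7 in [3, 7, 14, 22, 30, 31, 35, 36, 38, 41, 42, 45, 47]:

lo=0, hi=12, mid=6, arr[mid]=35 -> 35 > 7, search left half
lo=0, hi=5, mid=2, arr[mid]=14 -> 14 > 7, search left half
lo=0, hi=1, mid=0, arr[mid]=3 -> 3 < 7, search right half
lo=1, hi=1, mid=1, arr[mid]=7 -> Found target at index 1!

Binary search finds 7 at index 1 after 4 comparisons. The search repeatedly halves the search space by comparing with the middle element.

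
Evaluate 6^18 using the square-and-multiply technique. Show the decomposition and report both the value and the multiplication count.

Computing 6^18 by squaring (build up from 6^1; each line after the first costs one multiplication):

6^1 = 6
6^2 = (6^1)^2 = 6^2 = 36
6^4 = (6^2)^2 = 36^2 = 1296
6^8 = (6^4)^2 = 1296^2 = 1679616
6^9 = 6 * 6^8 = 6 * 1679616 = 10077696
6^18 = (6^9)^2 = 10077696^2 = 101559956668416

Result: 101559956668416
Multiplications needed: 5 (5 lines after 6^1)

6^18 = 101559956668416. Using exponentiation by squaring, this requires 5 multiplications. The key idea: if the exponent is even, square the half-power; if odd, multiply by the base once.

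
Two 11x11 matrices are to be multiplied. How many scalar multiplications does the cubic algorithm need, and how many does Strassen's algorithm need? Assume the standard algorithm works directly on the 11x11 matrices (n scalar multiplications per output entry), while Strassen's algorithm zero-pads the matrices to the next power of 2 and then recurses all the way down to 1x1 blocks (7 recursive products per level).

Matrix multiplication for 11x11 matrices:

Strassen's algorithm requires power-of-2 dimensions. Pad 11x11 to 16x16 (next power of 2).

Standard algorithm: 11^3 = 1331 multiplications
Strassen's algorithm: 7^(log2(16)) = 7^4 = 2401 multiplications
Difference: 1331 - 2401 = -1070 (Strassen uses MORE here due to padding overhead — for small or just-over-power-of-2 n, padding can outweigh the per-level savings)

Standard: 1331 multiplications (11^3). Strassen: 2401 multiplications (7^4, after padding to 16x16). Strassen reduces 8 recursive multiplications to 7 at each level.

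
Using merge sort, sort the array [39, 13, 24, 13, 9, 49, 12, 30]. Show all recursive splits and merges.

Merge sort trace:

Split: [39, 13, 24, 13, 9, 49, 12, 30] -> [39, 13, 24, 13] and [9, 49, 12, 30]
  Split: [39, 13, 24, 13] -> [39, 13] and [24, 13]
    Split: [39, 13] -> [39] and [13]
    Merge: [39] + [13] -> [13, 39]
    Split: [24, 13] -> [24] and [13]
    Merge: [24] + [13] -> [13, 24]
  Merge: [13, 39] + [13, 24] -> [13, 13, 24, 39]
  Split: [9, 49, 12, 30] -> [9, 49] and [12, 30]
    Split: [9, 49] -> [9] and [49]
    Merge: [9] + [49] -> [9, 49]
    Split: [12, 30] -> [12] and [30]
    Merge: [12] + [30] -> [12, 30]
  Merge: [9, 49] + [12, 30] -> [9, 12, 30, 49]
Merge: [13, 13, 24, 39] + [9, 12, 30, 49] -> [9, 12, 13, 13, 24, 30, 39, 49]

Final sorted array: [9, 12, 13, 13, 24, 30, 39, 49]

The merge sort proceeds by recursively splitting the array and merging sorted halves.
After all merges, the sorted array is [9, 12, 13, 13, 24, 30, 39, 49].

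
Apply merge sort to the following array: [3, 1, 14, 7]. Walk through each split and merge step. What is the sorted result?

Merge sort trace:

Split: [3, 1, 14, 7] -> [3, 1] and [14, 7]
  Split: [3, 1] -> [3] and [1]
  Merge: [3] + [1] -> [1, 3]
  Split: [14, 7] -> [14] and [7]
  Merge: [14] + [7] -> [7, 14]
Merge: [1, 3] + [7, 14] -> [1, 3, 7, 14]

Final sorted array: [1, 3, 7, 14]

The merge sort proceeds by recursively splitting the array and merging sorted halves.
After all merges, the sorted array is [1, 3, 7, 14].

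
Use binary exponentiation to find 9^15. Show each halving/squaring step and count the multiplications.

Computing 9^15 by squaring (build up from 9^1; each line after the first costs one multiplication):

9^1 = 9
9^2 = (9^1)^2 = 9^2 = 81
9^3 = 9 * 9^2 = 9 * 81 = 729
9^6 = (9^3)^2 = 729^2 = 531441
9^7 = 9 * 9^6 = 9 * 531441 = 4782969
9^14 = (9^7)^2 = 4782969^2 = 22876792454961
9^15 = 9 * 9^14 = 9 * 22876792454961 = 205891132094649

Result: 205891132094649
Multiplications needed: 6 (6 lines after 9^1)

9^15 = 205891132094649. Using exponentiation by squaring, this requires 6 multiplications. The key idea: if the exponent is even, square the half-power; if odd, multiply by the base once.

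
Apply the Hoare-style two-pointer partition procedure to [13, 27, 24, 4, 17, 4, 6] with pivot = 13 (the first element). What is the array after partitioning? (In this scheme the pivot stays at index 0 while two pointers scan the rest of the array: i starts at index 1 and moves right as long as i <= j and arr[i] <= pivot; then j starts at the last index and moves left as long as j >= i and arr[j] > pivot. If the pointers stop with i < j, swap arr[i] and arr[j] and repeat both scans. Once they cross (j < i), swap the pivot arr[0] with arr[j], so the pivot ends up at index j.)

Hoare-style two-pointer partition with pivot = 13:

Initial array: [13, 27, 24, 4, 17, 4, 6]

Pointers start at i = 1, j = 6.
i stops at index 1 (arr[1]=27 > 13), j stops at index 6 (arr[6]=6 <= 13): swap arr[1] and arr[6], array becomes [13, 6, 24, 4, 17, 4, 27]
i stops at index 2 (arr[2]=24 > 13), j stops at index 5 (arr[5]=4 <= 13): swap arr[2] and arr[5], array becomes [13, 6, 4, 4, 17, 24, 27]
i ends at 4, j ends at 3: the pointers have crossed (j < i), so scanning stops.

Swap pivot arr[0] with arr[3] to place pivot at position 3: [4, 6, 4, 13, 17, 24, 27]
Pivot position: 3

After partitioning with pivot 13, the array becomes [4, 6, 4, 13, 17, 24, 27]. The pivot is placed at index 3. All elements to the left of the pivot are <= 13, and all elements to the right are > 13.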